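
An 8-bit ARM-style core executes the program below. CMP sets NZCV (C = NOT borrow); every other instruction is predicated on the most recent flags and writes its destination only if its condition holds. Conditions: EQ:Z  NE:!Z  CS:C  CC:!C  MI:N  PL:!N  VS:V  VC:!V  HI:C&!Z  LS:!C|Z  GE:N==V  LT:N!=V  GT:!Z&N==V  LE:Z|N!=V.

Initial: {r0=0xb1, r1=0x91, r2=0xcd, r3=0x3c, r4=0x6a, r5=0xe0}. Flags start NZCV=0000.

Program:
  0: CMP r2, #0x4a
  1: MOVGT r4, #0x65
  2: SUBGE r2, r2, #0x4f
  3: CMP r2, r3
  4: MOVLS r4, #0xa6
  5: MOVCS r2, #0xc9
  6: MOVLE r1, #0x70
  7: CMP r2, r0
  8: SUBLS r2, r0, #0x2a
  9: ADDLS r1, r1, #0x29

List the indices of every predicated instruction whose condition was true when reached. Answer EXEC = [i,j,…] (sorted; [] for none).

[0] flags=1010 → (cmp)
[1] flags=1010 GT?F → skip
[2] flags=1010 GE?F → skip
[3] flags=1010 → (cmp)
[4] flags=1010 LS?F → skip
[5] flags=1010 CS?T → r2=0xc9
[6] flags=1010 LE?T → r1=0x70
[7] flags=0010 → (cmp)
[8] flags=0010 LS?F → skip
[9] flags=0010 LS?F → skip

EXEC = [5,6]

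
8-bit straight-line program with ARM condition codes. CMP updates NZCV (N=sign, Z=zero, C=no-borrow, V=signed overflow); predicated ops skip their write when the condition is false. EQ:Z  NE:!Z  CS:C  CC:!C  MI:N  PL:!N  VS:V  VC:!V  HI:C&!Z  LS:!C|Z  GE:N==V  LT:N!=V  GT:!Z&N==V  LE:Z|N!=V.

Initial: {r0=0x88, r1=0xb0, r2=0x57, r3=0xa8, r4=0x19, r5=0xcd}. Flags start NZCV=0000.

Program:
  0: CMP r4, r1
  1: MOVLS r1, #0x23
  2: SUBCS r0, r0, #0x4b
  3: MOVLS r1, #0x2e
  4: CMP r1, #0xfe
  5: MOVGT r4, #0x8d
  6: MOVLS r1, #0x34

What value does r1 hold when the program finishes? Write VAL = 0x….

[0] flags=0000 → (cmp)
[1] flags=0000 LS?T → r1=0x23
[2] flags=0000 CS?F → skip
[3] flags=0000 LS?T → r1=0x2e
[4] flags=0000 → (cmp)
[5] flags=0000 GT?T → r4=0x8d
[6] flags=0000 LS?T → r1=0x34

VAL = 0x34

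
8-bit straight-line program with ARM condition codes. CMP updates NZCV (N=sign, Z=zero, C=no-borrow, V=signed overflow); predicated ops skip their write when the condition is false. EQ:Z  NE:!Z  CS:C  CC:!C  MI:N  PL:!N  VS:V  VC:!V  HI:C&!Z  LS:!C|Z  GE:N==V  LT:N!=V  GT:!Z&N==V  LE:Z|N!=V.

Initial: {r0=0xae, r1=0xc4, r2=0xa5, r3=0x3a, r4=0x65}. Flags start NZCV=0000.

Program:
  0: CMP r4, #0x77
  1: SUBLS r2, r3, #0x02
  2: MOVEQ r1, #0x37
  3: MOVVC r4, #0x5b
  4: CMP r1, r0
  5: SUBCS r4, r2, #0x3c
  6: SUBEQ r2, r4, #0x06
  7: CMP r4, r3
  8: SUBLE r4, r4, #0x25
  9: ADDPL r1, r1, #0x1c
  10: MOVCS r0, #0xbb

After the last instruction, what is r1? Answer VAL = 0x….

VAL = 0xc4

0: ✓ CMP  NZCV=1000
1: ✓ SUBLS  r2←0x38
2: · MOVEQ
3: ✓ MOVVC  r4←0x5b
4: ✓ CMP  NZCV=0010
5: ✓ SUBCS  r4←0xfc
6: · SUBEQ
7: ✓ CMP  NZCV=1010
8: ✓ SUBLE  r4←0xd7
9: · ADDPL
10: ✓ MOVCS  r0←0xbb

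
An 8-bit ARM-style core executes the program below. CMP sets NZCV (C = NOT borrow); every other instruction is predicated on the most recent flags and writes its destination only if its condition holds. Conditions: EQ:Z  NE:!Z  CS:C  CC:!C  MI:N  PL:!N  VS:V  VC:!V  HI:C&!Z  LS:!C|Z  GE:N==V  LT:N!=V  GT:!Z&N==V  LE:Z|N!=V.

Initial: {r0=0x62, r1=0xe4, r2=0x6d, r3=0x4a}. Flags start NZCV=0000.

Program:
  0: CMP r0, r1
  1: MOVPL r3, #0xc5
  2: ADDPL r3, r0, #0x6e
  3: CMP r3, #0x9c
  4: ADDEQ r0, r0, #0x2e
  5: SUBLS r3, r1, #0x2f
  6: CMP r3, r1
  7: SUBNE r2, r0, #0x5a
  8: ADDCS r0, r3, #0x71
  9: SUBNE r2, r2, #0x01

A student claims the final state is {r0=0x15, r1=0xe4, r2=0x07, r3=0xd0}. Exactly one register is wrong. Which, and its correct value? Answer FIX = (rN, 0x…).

FIX = (r0, 0x62)

[0] flags=0000 → (cmp)
[1] flags=0000 PL?T → r3=0xc5
[2] flags=0000 PL?T → r3=0xd0
[3] flags=0010 → (cmp)
[4] flags=0010 EQ?F → skip
[5] flags=0010 LS?F → skip
[6] flags=1000 → (cmp)
[7] flags=1000 NE?T → r2=0x08
[8] flags=1000 CS?F → skip
[9] flags=1000 NE?T → r2=0x07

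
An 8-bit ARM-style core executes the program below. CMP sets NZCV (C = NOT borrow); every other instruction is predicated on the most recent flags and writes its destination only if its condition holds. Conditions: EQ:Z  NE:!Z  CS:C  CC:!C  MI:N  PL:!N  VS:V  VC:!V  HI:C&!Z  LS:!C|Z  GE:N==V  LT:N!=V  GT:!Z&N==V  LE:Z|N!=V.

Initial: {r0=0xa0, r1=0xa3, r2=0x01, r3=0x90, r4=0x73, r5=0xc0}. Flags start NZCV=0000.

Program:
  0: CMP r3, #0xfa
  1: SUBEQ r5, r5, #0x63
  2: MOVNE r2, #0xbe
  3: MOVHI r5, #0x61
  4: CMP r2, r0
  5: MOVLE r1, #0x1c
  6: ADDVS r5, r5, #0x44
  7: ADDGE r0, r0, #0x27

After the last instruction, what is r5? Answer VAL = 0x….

VAL = 0xc0

[0] flags=1000 → (cmp)
[1] flags=1000 EQ?F → skip
[2] flags=1000 NE?T → r2=0xbe
[3] flags=1000 HI?F → skip
[4] flags=0010 → (cmp)
[5] flags=0010 LE?F → skip
[6] flags=0010 VS?F → skip
[7] flags=0010 GE?T → r0=0xc7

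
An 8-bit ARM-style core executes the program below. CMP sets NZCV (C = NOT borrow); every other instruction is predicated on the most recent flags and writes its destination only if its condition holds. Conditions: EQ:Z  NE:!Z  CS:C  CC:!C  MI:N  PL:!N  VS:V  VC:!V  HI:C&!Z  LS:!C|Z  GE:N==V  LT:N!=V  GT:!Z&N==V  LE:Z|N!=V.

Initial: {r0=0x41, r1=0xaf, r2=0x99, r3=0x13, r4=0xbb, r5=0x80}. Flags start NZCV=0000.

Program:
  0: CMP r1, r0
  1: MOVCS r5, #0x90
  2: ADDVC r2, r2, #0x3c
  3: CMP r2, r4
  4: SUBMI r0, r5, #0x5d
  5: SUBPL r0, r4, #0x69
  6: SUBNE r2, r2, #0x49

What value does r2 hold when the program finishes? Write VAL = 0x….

0: ✓ CMP  NZCV=0011
1: ✓ MOVCS  r5←0x90
2: · ADDVC
3: ✓ CMP  NZCV=1000
4: ✓ SUBMI  r0←0x33
5: · SUBPL
6: ✓ SUBNE  r2←0x50

VAL = 0x50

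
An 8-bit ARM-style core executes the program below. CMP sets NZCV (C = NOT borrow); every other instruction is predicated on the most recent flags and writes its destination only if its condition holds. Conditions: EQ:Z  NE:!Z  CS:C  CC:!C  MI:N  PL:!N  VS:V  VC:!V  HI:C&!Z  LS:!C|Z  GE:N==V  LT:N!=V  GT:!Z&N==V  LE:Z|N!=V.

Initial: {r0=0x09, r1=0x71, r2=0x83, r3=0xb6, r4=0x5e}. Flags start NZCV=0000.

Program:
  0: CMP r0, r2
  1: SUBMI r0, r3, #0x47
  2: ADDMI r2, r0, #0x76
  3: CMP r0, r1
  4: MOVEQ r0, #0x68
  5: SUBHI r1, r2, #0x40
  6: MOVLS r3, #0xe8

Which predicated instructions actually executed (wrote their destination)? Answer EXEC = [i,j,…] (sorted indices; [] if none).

0: ✓ CMP  NZCV=1001
1: ✓ SUBMI  r0←0x6f
2: ✓ ADDMI  r2←0xe5
3: ✓ CMP  NZCV=1000
4: · MOVEQ
5: · SUBHI
6: ✓ MOVLS  r3←0xe8

EXEC = [1,2,6]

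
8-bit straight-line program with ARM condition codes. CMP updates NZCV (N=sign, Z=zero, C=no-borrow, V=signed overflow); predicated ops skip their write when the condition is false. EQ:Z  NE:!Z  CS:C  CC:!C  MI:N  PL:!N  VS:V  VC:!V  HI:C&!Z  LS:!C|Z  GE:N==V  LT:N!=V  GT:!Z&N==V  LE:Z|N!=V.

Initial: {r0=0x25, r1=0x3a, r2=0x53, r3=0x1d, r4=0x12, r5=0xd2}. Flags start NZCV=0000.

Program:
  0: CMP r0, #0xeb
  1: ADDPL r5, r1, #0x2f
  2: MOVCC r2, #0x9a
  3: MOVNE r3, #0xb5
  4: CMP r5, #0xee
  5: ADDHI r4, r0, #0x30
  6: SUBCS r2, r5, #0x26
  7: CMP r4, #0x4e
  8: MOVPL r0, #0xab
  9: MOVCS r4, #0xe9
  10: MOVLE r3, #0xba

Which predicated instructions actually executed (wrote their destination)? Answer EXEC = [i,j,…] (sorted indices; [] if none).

0: ✓ CMP  NZCV=0000
1: ✓ ADDPL  r5←0x69
2: ✓ MOVCC  r2←0x9a
3: ✓ MOVNE  r3←0xb5
4: ✓ CMP  NZCV=0000
5: · ADDHI
6: · SUBCS
7: ✓ CMP  NZCV=1000
8: · MOVPL
9: · MOVCS
10: ✓ MOVLE  r3←0xba

EXEC = [1,2,3,10]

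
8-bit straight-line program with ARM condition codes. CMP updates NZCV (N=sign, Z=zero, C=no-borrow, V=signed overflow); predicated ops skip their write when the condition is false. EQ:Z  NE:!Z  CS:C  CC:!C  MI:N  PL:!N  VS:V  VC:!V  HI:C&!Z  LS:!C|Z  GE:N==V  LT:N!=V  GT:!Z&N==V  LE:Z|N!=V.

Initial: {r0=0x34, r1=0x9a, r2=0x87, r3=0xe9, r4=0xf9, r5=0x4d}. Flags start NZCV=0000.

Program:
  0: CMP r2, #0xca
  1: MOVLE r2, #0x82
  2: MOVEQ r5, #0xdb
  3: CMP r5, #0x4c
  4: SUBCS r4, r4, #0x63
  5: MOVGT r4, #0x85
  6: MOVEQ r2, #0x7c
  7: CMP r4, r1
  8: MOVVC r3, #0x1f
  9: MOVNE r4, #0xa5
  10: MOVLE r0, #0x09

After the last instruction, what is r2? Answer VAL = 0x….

VAL = 0x82

0: ✓ CMP  NZCV=1000
1: ✓ MOVLE  r2←0x82
2: · MOVEQ
3: ✓ CMP  NZCV=0010
4: ✓ SUBCS  r4←0x96
5: ✓ MOVGT  r4←0x85
6: · MOVEQ
7: ✓ CMP  NZCV=1000
8: ✓ MOVVC  r3←0x1f
9: ✓ MOVNE  r4←0xa5
10: ✓ MOVLE  r0←0x09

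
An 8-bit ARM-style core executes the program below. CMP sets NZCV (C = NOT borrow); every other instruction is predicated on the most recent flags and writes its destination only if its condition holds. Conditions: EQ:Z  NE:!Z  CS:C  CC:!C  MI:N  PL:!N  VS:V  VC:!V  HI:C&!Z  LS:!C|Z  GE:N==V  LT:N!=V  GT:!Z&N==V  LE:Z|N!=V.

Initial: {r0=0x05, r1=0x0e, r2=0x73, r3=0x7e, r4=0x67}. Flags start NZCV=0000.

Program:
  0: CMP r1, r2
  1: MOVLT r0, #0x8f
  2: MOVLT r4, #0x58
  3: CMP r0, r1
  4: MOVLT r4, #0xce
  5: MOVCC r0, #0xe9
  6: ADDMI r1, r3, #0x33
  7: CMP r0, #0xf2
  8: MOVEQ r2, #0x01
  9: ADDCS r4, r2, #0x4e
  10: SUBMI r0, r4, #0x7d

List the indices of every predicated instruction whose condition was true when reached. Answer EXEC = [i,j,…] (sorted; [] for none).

0: ✓ CMP  NZCV=1000
1: ✓ MOVLT  r0←0x8f
2: ✓ MOVLT  r4←0x58
3: ✓ CMP  NZCV=1010
4: ✓ MOVLT  r4←0xce
5: · MOVCC
6: ✓ ADDMI  r1←0xb1
7: ✓ CMP  NZCV=1000
8: · MOVEQ
9: · ADDCS
10: ✓ SUBMI  r0←0x51

EXEC = [1,2,4,6,10]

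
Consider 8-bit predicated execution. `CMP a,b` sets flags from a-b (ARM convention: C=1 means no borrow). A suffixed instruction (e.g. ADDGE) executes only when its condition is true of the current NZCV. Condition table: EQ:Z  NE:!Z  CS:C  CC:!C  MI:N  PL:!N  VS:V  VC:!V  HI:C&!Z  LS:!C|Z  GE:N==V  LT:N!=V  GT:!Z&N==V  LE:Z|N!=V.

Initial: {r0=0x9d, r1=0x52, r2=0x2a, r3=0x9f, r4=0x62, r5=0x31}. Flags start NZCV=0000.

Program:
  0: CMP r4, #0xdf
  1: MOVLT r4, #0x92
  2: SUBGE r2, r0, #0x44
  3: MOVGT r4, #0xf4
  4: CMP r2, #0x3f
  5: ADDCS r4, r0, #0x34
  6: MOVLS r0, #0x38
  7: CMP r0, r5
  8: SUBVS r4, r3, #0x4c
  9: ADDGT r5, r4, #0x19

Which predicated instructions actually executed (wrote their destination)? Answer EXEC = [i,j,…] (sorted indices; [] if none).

EXEC = [2,3,5,8]

0: ✓ CMP  NZCV=1001
1: · MOVLT
2: ✓ SUBGE  r2←0x59
3: ✓ MOVGT  r4←0xf4
4: ✓ CMP  NZCV=0010
5: ✓ ADDCS  r4←0xd1
6: · MOVLS
7: ✓ CMP  NZCV=0011
8: ✓ SUBVS  r4←0x53
9: · ADDGT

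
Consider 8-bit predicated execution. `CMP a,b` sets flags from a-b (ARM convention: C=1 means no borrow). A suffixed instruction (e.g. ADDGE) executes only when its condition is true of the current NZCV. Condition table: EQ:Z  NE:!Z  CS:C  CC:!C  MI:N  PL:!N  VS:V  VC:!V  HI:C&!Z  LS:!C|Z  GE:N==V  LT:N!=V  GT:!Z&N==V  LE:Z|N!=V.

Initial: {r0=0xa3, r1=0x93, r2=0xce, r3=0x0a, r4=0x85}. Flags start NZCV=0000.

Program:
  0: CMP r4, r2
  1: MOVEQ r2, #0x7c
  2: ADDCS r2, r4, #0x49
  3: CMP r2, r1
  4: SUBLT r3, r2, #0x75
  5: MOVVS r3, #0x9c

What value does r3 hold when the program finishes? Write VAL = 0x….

[0] flags=1000 → (cmp)
[1] flags=1000 EQ?F → skip
[2] flags=1000 CS?F → skip
[3] flags=0010 → (cmp)
[4] flags=0010 LT?F → skip
[5] flags=0010 VS?F → skip

VAL = 0x0a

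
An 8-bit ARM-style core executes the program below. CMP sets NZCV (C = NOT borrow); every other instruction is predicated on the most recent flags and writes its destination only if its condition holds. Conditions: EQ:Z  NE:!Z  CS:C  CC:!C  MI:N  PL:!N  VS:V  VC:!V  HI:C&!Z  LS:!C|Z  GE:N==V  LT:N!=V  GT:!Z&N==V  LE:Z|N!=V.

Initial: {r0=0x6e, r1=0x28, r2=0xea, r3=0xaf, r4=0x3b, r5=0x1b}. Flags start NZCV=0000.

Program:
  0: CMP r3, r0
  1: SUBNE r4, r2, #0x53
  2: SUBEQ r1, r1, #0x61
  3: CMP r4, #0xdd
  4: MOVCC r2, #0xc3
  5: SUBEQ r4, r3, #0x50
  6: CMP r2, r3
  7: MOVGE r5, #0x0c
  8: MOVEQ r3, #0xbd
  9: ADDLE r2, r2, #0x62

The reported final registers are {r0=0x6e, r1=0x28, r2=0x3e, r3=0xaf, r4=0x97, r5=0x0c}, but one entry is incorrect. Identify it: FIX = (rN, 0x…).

FIX = (r2, 0xc3)

[0] flags=0011 → (cmp)
[1] flags=0011 NE?T → r4=0x97
[2] flags=0011 EQ?F → skip
[3] flags=1000 → (cmp)
[4] flags=1000 CC?T → r2=0xc3
[5] flags=1000 EQ?F → skip
[6] flags=0010 → (cmp)
[7] flags=0010 GE?T → r5=0x0c
[8] flags=0010 EQ?F → skip
[9] flags=0010 LE?F → skip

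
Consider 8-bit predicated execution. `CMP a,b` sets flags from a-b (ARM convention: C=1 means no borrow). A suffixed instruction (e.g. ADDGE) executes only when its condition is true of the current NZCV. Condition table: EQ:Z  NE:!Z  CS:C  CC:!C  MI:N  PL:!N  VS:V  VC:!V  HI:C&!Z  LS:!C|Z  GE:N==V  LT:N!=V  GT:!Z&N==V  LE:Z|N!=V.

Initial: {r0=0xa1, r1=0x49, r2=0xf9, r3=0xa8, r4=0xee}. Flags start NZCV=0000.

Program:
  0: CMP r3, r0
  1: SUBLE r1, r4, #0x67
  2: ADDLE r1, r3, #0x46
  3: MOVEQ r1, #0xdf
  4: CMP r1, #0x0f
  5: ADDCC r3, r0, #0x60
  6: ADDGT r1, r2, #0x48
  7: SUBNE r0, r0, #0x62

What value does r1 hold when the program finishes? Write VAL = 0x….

[0] flags=0010 → (cmp)
[1] flags=0010 LE?F → skip
[2] flags=0010 LE?F → skip
[3] flags=0010 EQ?F → skip
[4] flags=0010 → (cmp)
[5] flags=0010 CC?F → skip
[6] flags=0010 GT?T → r1=0x41
[7] flags=0010 NE?T → r0=0x3f

VAL = 0x41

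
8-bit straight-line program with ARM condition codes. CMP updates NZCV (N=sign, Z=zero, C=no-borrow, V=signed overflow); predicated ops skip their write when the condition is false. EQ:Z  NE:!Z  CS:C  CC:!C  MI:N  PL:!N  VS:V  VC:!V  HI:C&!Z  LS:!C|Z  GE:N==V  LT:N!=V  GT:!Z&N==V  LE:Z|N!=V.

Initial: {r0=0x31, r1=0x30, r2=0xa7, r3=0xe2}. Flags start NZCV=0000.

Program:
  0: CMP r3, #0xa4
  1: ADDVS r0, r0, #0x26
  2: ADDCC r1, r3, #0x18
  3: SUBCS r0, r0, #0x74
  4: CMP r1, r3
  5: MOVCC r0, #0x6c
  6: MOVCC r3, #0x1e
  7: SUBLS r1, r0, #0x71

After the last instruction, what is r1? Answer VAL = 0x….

0: ✓ CMP  NZCV=0010
1: · ADDVS
2: · ADDCC
3: ✓ SUBCS  r0←0xbd
4: ✓ CMP  NZCV=0000
5: ✓ MOVCC  r0←0x6c
6: ✓ MOVCC  r3←0x1e
7: ✓ SUBLS  r1←0xfb

VAL = 0xfb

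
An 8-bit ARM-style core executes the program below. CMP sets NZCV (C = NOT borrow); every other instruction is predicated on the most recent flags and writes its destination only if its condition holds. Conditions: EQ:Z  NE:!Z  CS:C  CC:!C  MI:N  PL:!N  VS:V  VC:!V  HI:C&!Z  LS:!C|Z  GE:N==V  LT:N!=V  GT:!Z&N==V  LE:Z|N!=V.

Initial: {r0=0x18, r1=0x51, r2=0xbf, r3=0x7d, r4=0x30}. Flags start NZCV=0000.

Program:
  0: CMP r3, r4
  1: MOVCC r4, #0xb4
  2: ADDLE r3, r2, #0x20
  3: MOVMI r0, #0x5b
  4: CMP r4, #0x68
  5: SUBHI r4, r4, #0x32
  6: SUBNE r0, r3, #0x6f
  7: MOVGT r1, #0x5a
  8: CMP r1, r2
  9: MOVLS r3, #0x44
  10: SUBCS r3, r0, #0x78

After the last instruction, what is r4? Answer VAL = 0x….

VAL = 0x30

0: ✓ CMP  NZCV=0010
1: · MOVCC
2: · ADDLE
3: · MOVMI
4: ✓ CMP  NZCV=1000
5: · SUBHI
6: ✓ SUBNE  r0←0x0e
7: · MOVGT
8: ✓ CMP  NZCV=1001
9: ✓ MOVLS  r3←0x44
10: · SUBCS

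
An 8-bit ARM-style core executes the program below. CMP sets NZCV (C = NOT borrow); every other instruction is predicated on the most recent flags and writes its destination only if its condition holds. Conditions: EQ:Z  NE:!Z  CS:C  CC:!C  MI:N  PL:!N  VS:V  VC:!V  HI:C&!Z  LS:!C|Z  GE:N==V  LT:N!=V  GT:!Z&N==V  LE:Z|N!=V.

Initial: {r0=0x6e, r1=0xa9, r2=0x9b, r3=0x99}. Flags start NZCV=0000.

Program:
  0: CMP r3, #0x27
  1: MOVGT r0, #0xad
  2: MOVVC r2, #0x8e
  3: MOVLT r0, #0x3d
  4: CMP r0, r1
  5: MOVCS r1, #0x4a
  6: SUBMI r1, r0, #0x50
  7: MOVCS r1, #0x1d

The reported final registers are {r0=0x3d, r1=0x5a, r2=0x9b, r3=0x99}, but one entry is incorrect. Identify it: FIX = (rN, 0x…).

0: ✓ CMP  NZCV=0011
1: · MOVGT
2: · MOVVC
3: ✓ MOVLT  r0←0x3d
4: ✓ CMP  NZCV=1001
5: · MOVCS
6: ✓ SUBMI  r1←0xed
7: · MOVCS

FIX = (r1, 0xed)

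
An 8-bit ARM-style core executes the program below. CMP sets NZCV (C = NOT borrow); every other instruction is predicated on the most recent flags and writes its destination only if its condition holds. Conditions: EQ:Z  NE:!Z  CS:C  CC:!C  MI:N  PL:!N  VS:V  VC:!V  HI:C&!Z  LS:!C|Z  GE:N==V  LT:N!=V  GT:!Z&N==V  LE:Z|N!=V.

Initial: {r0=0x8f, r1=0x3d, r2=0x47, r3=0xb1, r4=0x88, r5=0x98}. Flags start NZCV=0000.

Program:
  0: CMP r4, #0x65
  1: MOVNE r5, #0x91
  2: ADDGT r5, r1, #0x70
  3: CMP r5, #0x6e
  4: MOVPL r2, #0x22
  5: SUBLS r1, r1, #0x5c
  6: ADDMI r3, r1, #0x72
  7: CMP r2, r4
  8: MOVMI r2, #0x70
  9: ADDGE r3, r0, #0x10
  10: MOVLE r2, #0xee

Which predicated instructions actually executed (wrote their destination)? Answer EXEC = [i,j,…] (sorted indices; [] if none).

0: ✓ CMP  NZCV=0011
1: ✓ MOVNE  r5←0x91
2: · ADDGT
3: ✓ CMP  NZCV=0011
4: ✓ MOVPL  r2←0x22
5: · SUBLS
6: · ADDMI
7: ✓ CMP  NZCV=1001
8: ✓ MOVMI  r2←0x70
9: ✓ ADDGE  r3←0x9f
10: · MOVLE

EXEC = [1,4,8,9]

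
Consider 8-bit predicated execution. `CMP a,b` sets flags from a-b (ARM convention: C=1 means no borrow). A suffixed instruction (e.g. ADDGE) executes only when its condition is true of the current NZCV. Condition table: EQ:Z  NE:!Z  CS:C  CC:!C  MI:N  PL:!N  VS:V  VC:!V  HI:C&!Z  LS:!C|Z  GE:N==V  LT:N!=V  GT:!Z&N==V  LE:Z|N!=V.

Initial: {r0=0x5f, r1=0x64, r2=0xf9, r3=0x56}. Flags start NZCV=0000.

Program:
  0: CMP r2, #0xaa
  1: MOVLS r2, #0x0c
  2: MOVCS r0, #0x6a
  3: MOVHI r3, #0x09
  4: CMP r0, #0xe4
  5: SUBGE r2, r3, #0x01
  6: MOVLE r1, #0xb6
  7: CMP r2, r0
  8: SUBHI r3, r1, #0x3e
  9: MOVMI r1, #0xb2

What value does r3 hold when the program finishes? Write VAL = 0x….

VAL = 0x09

[0] flags=0010 → (cmp)
[1] flags=0010 LS?F → skip
[2] flags=0010 CS?T → r0=0x6a
[3] flags=0010 HI?T → r3=0x09
[4] flags=1001 → (cmp)
[5] flags=1001 GE?T → r2=0x08
[6] flags=1001 LE?F → skip
[7] flags=1000 → (cmp)
[8] flags=1000 HI?F → skip
[9] flags=1000 MI?T → r1=0xb2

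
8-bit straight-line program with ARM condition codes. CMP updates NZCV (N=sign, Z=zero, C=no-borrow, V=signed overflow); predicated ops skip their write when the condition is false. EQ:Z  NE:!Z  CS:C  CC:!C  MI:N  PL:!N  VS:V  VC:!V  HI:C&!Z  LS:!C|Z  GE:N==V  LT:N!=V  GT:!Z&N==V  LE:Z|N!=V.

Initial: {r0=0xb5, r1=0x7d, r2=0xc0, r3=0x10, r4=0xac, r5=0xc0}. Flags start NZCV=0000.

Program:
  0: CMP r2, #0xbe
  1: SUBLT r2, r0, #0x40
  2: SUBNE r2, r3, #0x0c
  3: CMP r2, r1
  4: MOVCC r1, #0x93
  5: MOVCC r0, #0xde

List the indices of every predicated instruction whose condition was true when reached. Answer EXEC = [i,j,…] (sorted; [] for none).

[0] flags=0010 → (cmp)
[1] flags=0010 LT?F → skip
[2] flags=0010 NE?T → r2=0x04
[3] flags=1000 → (cmp)
[4] flags=1000 CC?T → r1=0x93
[5] flags=1000 CC?T → r0=0xde

EXEC = [2,4,5]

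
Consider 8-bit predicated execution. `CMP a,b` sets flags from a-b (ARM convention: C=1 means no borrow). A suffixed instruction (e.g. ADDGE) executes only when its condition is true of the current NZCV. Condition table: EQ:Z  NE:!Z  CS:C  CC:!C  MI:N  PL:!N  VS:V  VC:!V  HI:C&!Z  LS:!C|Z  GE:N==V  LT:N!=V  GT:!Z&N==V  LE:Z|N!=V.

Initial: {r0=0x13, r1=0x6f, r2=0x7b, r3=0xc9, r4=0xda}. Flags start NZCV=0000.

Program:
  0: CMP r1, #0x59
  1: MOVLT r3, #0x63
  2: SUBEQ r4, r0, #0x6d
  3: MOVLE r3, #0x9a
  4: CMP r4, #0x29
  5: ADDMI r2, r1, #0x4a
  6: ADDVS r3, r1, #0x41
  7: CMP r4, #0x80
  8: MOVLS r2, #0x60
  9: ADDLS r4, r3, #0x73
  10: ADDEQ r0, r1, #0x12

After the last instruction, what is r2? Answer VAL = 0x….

VAL = 0xb9

0: ✓ CMP  NZCV=0010
1: · MOVLT
2: · SUBEQ
3: · MOVLE
4: ✓ CMP  NZCV=1010
5: ✓ ADDMI  r2←0xb9
6: · ADDVS
7: ✓ CMP  NZCV=0010
8: · MOVLS
9: · ADDLS
10: · ADDEQ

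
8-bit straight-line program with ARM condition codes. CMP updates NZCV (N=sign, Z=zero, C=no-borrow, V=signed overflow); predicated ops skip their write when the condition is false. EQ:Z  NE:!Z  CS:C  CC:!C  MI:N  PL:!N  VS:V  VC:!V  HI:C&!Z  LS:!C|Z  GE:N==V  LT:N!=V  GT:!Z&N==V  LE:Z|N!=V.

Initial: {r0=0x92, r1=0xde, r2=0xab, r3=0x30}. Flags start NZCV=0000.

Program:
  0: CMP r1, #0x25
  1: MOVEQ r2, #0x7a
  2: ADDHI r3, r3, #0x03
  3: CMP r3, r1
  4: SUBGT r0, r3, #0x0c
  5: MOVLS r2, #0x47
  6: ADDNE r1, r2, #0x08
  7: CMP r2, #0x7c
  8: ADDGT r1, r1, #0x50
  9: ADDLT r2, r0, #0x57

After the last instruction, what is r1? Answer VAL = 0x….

0: ✓ CMP  NZCV=1010
1: · MOVEQ
2: ✓ ADDHI  r3←0x33
3: ✓ CMP  NZCV=0000
4: ✓ SUBGT  r0←0x27
5: ✓ MOVLS  r2←0x47
6: ✓ ADDNE  r1←0x4f
7: ✓ CMP  NZCV=1000
8: · ADDGT
9: ✓ ADDLT  r2←0x7e

VAL = 0x4f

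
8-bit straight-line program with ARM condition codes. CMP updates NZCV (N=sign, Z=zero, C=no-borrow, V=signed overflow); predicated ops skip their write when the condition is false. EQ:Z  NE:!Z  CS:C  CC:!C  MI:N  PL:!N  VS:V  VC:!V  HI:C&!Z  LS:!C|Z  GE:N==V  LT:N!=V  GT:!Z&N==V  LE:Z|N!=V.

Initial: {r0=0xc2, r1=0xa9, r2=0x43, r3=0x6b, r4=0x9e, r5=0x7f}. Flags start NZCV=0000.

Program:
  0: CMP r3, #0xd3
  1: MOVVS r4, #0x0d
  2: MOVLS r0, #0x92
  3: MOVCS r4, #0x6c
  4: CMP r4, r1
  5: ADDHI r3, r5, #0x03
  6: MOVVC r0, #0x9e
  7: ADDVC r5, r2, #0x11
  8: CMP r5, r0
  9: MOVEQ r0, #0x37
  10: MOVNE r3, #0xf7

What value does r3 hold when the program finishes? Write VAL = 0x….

VAL = 0xf7

0: ✓ CMP  NZCV=1001
1: ✓ MOVVS  r4←0x0d
2: ✓ MOVLS  r0←0x92
3: · MOVCS
4: ✓ CMP  NZCV=0000
5: · ADDHI
6: ✓ MOVVC  r0←0x9e
7: ✓ ADDVC  r5←0x54
8: ✓ CMP  NZCV=1001
9: · MOVEQ
10: ✓ MOVNE  r3←0xf7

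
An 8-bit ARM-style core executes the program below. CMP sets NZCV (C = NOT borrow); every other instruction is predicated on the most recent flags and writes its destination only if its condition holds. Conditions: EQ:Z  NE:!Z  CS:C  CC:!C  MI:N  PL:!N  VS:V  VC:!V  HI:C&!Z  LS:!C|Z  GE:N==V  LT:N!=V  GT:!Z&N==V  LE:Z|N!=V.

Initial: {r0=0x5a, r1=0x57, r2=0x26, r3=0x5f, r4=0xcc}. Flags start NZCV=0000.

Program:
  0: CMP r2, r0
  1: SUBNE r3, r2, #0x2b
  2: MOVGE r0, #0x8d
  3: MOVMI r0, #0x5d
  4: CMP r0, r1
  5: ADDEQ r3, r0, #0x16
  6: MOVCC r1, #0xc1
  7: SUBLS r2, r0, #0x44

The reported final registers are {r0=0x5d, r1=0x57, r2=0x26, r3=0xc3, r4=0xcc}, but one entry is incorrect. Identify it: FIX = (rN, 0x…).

FIX = (r3, 0xfb)

0: ✓ CMP  NZCV=1000
1: ✓ SUBNE  r3←0xfb
2: · MOVGE
3: ✓ MOVMI  r0←0x5d
4: ✓ CMP  NZCV=0010
5: · ADDEQ
6: · MOVCC
7: · SUBLS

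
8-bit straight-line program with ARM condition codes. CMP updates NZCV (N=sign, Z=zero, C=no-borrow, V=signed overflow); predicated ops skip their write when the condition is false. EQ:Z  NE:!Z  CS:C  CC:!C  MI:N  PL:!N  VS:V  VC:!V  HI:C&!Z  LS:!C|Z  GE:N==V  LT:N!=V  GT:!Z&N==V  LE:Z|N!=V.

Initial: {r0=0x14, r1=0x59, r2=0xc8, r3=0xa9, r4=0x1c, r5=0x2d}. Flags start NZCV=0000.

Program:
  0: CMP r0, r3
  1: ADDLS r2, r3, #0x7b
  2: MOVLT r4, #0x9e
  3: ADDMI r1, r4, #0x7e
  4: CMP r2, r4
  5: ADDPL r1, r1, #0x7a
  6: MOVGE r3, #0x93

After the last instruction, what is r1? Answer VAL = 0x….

[0] flags=0000 → (cmp)
[1] flags=0000 LS?T → r2=0x24
[2] flags=0000 LT?F → skip
[3] flags=0000 MI?F → skip
[4] flags=0010 → (cmp)
[5] flags=0010 PL?T → r1=0xd3
[6] flags=0010 GE?T → r3=0x93

VAL = 0xd3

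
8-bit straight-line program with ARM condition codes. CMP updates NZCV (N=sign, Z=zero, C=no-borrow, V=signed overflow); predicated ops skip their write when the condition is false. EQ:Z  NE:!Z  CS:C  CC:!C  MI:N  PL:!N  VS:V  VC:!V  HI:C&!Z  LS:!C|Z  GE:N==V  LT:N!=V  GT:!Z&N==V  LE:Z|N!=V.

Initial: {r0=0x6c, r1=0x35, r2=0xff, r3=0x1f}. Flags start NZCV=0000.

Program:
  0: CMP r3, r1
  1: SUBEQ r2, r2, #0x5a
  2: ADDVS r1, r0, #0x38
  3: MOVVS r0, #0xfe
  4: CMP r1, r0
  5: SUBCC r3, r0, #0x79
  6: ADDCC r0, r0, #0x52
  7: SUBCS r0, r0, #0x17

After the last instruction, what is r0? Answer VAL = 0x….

VAL = 0xbe

[0] flags=1000 → (cmp)
[1] flags=1000 EQ?F → skip
[2] flags=1000 VS?F → skip
[3] flags=1000 VS?F → skip
[4] flags=1000 → (cmp)
[5] flags=1000 CC?T → r3=0xf3
[6] flags=1000 CC?T → r0=0xbe
[7] flags=1000 CS?F → skip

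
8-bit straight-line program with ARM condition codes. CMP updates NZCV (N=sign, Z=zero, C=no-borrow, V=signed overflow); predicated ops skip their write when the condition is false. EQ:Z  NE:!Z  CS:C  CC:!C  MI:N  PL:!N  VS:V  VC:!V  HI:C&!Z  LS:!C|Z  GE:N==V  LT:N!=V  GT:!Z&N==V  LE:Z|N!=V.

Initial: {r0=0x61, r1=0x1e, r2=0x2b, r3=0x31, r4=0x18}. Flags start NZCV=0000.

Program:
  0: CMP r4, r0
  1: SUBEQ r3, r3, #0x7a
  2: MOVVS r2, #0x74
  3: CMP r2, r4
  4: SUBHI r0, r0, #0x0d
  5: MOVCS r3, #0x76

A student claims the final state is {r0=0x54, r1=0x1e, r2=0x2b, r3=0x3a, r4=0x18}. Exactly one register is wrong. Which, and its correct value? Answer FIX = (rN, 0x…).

[0] flags=1000 → (cmp)
[1] flags=1000 EQ?F → skip
[2] flags=1000 VS?F → skip
[3] flags=0010 → (cmp)
[4] flags=0010 HI?T → r0=0x54
[5] flags=0010 CS?T → r3=0x76

FIX = (r3, 0x76)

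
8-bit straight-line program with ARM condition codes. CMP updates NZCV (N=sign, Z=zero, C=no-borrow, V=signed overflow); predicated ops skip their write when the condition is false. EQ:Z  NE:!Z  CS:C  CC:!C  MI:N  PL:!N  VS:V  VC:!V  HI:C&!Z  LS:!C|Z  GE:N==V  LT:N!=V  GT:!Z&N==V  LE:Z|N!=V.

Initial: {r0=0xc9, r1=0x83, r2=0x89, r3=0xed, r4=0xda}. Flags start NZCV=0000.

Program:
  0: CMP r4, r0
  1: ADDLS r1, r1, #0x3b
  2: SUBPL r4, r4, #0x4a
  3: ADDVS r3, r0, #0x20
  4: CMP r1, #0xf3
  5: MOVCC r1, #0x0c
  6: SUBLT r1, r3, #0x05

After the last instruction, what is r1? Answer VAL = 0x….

[0] flags=0010 → (cmp)
[1] flags=0010 LS?F → skip
[2] flags=0010 PL?T → r4=0x90
[3] flags=0010 VS?F → skip
[4] flags=1000 → (cmp)
[5] flags=1000 CC?T → r1=0x0c
[6] flags=1000 LT?T → r1=0xe8

VAL = 0xe8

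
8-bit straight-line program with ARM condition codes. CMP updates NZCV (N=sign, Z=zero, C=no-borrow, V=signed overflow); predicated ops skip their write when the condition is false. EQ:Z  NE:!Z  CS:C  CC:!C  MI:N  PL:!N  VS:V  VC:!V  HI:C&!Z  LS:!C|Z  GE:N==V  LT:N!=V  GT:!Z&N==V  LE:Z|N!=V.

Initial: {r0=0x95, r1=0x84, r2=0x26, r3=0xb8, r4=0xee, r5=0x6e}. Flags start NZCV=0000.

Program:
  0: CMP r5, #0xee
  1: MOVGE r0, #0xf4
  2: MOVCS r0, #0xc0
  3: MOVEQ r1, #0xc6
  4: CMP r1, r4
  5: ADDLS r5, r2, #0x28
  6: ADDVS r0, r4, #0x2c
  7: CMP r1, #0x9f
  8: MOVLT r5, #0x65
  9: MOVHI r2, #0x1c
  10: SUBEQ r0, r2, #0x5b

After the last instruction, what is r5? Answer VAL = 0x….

[0] flags=1001 → (cmp)
[1] flags=1001 GE?T → r0=0xf4
[2] flags=1001 CS?F → skip
[3] flags=1001 EQ?F → skip
[4] flags=1000 → (cmp)
[5] flags=1000 LS?T → r5=0x4e
[6] flags=1000 VS?F → skip
[7] flags=1000 → (cmp)
[8] flags=1000 LT?T → r5=0x65
[9] flags=1000 HI?F → skip
[10] flags=1000 EQ?F → skip

VAL = 0x65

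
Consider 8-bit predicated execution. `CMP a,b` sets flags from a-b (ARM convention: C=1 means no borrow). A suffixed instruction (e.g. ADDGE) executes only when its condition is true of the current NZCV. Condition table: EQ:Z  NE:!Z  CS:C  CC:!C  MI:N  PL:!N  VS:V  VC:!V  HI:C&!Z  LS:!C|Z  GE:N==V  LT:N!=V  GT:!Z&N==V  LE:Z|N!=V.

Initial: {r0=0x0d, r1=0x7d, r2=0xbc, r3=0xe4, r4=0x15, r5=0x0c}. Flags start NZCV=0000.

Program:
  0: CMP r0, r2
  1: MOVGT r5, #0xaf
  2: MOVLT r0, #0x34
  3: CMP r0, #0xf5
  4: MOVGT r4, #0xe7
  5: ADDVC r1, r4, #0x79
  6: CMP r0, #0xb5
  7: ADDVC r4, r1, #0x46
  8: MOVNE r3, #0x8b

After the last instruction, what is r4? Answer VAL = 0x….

[0] flags=0000 → (cmp)
[1] flags=0000 GT?T → r5=0xaf
[2] flags=0000 LT?F → skip
[3] flags=0000 → (cmp)
[4] flags=0000 GT?T → r4=0xe7
[5] flags=0000 VC?T → r1=0x60
[6] flags=0000 → (cmp)
[7] flags=0000 VC?T → r4=0xa6
[8] flags=0000 NE?T → r3=0x8b

VAL = 0xa6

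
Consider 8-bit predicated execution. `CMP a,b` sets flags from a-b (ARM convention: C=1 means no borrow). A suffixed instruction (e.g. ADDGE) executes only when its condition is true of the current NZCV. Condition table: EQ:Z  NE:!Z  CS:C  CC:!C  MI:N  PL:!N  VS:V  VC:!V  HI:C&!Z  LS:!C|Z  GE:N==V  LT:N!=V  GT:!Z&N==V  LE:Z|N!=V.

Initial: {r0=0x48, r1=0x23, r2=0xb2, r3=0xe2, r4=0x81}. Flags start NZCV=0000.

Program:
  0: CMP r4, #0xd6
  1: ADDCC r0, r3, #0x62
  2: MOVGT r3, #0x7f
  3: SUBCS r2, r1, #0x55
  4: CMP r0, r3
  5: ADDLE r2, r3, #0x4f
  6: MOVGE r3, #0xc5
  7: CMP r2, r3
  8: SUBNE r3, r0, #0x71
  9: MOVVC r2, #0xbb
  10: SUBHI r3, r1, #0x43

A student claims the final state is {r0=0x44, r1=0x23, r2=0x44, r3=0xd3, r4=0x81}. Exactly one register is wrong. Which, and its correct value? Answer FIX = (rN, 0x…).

FIX = (r2, 0xbb)

[0] flags=1000 → (cmp)
[1] flags=1000 CC?T → r0=0x44
[2] flags=1000 GT?F → skip
[3] flags=1000 CS?F → skip
[4] flags=0000 → (cmp)
[5] flags=0000 LE?F → skip
[6] flags=0000 GE?T → r3=0xc5
[7] flags=1000 → (cmp)
[8] flags=1000 NE?T → r3=0xd3
[9] flags=1000 VC?T → r2=0xbb
[10] flags=1000 HI?F → skip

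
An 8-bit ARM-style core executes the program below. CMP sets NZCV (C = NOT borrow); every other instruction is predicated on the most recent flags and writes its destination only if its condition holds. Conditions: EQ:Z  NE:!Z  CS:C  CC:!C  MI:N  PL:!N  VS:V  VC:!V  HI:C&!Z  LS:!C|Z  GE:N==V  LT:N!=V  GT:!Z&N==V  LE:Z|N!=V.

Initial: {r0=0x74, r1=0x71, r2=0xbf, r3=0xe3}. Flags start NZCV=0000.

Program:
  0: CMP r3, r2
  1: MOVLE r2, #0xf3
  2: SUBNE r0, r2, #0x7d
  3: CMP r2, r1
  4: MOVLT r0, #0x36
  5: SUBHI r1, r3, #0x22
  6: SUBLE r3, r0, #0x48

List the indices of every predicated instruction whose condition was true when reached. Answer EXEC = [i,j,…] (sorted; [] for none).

EXEC = [2,4,5,6]

[0] flags=0010 → (cmp)
[1] flags=0010 LE?F → skip
[2] flags=0010 NE?T → r0=0x42
[3] flags=0011 → (cmp)
[4] flags=0011 LT?T → r0=0x36
[5] flags=0011 HI?T → r1=0xc1
[6] flags=0011 LE?T → r3=0xee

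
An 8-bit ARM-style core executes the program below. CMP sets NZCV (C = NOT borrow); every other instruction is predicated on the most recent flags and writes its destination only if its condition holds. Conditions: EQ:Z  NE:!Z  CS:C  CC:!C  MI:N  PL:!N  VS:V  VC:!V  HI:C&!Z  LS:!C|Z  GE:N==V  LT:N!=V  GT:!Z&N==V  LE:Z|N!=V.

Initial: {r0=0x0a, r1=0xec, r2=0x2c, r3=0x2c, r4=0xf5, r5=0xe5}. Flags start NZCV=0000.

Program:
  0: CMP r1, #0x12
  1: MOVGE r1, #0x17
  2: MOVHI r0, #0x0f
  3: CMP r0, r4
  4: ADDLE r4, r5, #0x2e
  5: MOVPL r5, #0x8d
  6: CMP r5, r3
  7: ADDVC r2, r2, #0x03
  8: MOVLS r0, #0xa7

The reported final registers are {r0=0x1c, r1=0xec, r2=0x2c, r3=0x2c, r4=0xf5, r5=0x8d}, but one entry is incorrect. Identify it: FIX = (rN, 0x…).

FIX = (r0, 0x0f)

[0] flags=1010 → (cmp)
[1] flags=1010 GE?F → skip
[2] flags=1010 HI?T → r0=0x0f
[3] flags=0000 → (cmp)
[4] flags=0000 LE?F → skip
[5] flags=0000 PL?T → r5=0x8d
[6] flags=0011 → (cmp)
[7] flags=0011 VC?F → skip
[8] flags=0011 LS?F → skip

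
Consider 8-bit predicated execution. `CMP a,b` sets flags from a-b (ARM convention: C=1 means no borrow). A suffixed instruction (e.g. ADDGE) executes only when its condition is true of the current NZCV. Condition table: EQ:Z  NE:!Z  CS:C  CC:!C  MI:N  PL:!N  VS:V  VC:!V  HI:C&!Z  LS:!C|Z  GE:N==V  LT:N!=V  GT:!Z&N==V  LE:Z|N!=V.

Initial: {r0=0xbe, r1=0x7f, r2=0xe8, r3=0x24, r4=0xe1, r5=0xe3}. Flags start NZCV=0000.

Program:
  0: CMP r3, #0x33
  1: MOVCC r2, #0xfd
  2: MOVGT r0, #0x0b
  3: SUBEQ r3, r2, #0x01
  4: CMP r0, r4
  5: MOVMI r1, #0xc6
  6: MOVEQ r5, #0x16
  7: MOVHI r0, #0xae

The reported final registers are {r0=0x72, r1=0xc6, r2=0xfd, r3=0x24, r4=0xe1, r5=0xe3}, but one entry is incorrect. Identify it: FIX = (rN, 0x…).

[0] flags=1000 → (cmp)
[1] flags=1000 CC?T → r2=0xfd
[2] flags=1000 GT?F → skip
[3] flags=1000 EQ?F → skip
[4] flags=1000 → (cmp)
[5] flags=1000 MI?T → r1=0xc6
[6] flags=1000 EQ?F → skip
[7] flags=1000 HI?F → skip

FIX = (r0, 0xbe)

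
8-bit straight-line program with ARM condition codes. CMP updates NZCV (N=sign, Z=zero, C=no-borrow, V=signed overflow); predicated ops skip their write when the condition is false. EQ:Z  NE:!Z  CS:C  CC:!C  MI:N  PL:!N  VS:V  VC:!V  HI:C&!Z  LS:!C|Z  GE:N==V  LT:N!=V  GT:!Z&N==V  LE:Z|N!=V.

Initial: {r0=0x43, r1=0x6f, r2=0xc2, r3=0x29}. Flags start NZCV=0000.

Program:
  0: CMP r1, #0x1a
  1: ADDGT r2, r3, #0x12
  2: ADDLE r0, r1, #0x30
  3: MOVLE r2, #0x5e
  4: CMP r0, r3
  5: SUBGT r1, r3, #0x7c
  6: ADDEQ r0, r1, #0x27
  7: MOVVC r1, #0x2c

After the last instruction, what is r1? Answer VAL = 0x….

0: ✓ CMP  NZCV=0010
1: ✓ ADDGT  r2←0x3b
2: · ADDLE
3: · MOVLE
4: ✓ CMP  NZCV=0010
5: ✓ SUBGT  r1←0xad
6: · ADDEQ
7: ✓ MOVVC  r1←0x2c

VAL = 0x2c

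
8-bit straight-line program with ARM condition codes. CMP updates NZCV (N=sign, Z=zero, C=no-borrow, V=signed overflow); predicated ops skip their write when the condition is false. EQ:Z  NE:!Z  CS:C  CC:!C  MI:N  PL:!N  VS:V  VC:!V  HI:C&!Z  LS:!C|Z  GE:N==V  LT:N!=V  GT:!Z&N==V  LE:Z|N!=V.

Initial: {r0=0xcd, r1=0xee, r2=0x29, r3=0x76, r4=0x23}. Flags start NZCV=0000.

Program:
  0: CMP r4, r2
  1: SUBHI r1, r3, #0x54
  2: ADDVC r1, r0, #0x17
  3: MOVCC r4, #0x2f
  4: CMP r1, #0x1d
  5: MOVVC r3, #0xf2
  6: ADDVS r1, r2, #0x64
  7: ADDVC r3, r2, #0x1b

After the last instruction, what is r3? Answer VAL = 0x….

VAL = 0x44

0: ✓ CMP  NZCV=1000
1: · SUBHI
2: ✓ ADDVC  r1←0xe4
3: ✓ MOVCC  r4←0x2f
4: ✓ CMP  NZCV=1010
5: ✓ MOVVC  r3←0xf2
6: · ADDVS
7: ✓ ADDVC  r3←0x44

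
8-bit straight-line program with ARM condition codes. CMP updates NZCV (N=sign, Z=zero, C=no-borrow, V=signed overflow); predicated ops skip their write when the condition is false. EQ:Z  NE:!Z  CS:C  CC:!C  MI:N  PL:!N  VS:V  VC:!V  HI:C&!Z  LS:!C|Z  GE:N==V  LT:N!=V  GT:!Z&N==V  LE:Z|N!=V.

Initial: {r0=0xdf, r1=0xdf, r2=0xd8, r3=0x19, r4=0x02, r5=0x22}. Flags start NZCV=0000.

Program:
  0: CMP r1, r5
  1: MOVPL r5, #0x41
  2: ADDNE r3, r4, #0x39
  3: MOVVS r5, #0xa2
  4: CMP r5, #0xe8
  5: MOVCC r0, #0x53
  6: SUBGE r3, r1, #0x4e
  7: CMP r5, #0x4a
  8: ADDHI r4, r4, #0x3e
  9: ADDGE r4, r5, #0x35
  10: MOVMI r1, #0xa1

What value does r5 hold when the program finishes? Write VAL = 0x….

VAL = 0x22

[0] flags=1010 → (cmp)
[1] flags=1010 PL?F → skip
[2] flags=1010 NE?T → r3=0x3b
[3] flags=1010 VS?F → skip
[4] flags=0000 → (cmp)
[5] flags=0000 CC?T → r0=0x53
[6] flags=0000 GE?T → r3=0x91
[7] flags=1000 → (cmp)
[8] flags=1000 HI?F → skip
[9] flags=1000 GE?F → skip
[10] flags=1000 MI?T → r1=0xa1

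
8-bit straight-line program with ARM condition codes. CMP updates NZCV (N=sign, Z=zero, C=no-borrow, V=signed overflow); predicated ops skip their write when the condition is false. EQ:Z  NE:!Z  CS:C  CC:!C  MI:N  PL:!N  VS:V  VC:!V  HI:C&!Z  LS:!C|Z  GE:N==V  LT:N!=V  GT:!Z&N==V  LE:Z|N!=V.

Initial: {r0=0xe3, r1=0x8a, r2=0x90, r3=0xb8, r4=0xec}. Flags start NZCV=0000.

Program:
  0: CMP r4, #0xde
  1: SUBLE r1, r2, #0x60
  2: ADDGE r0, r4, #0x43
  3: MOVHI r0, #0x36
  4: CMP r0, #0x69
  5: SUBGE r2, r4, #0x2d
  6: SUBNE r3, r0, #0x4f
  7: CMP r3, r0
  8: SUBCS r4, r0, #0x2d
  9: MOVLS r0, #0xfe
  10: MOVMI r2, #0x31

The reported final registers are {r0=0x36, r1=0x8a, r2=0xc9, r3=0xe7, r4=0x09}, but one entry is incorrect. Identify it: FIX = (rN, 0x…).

[0] flags=0010 → (cmp)
[1] flags=0010 LE?F → skip
[2] flags=0010 GE?T → r0=0x2f
[3] flags=0010 HI?T → r0=0x36
[4] flags=1000 → (cmp)
[5] flags=1000 GE?F → skip
[6] flags=1000 NE?T → r3=0xe7
[7] flags=1010 → (cmp)
[8] flags=1010 CS?T → r4=0x09
[9] flags=1010 LS?F → skip
[10] flags=1010 MI?T → r2=0x31

FIX = (r2, 0x31)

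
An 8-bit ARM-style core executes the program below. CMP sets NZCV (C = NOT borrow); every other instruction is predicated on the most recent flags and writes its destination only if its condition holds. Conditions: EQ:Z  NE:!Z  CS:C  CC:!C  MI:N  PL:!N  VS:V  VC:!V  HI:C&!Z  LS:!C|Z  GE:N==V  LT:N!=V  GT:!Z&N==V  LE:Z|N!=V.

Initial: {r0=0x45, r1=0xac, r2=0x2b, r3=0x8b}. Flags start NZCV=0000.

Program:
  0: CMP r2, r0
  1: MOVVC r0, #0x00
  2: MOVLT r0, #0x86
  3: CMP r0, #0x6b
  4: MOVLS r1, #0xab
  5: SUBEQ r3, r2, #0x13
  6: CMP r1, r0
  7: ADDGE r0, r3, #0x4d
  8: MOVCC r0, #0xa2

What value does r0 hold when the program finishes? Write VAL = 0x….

VAL = 0xd8

[0] flags=1000 → (cmp)
[1] flags=1000 VC?T → r0=0x00
[2] flags=1000 LT?T → r0=0x86
[3] flags=0011 → (cmp)
[4] flags=0011 LS?F → skip
[5] flags=0011 EQ?F → skip
[6] flags=0010 → (cmp)
[7] flags=0010 GE?T → r0=0xd8
[8] flags=0010 CC?F → skip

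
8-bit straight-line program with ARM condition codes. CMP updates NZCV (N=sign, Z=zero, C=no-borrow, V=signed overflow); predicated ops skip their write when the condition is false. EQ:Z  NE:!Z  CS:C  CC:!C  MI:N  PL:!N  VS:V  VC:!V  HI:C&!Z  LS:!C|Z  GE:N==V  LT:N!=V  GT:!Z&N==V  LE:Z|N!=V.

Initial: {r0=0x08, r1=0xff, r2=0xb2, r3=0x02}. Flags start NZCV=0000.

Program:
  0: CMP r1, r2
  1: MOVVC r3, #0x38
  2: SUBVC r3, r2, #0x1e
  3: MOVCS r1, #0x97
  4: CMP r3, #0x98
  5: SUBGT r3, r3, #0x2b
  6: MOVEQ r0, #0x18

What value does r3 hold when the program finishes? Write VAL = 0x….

VAL = 0x94

0: ✓ CMP  NZCV=0010
1: ✓ MOVVC  r3←0x38
2: ✓ SUBVC  r3←0x94
3: ✓ MOVCS  r1←0x97
4: ✓ CMP  NZCV=1000
5: · SUBGT
6: · MOVEQ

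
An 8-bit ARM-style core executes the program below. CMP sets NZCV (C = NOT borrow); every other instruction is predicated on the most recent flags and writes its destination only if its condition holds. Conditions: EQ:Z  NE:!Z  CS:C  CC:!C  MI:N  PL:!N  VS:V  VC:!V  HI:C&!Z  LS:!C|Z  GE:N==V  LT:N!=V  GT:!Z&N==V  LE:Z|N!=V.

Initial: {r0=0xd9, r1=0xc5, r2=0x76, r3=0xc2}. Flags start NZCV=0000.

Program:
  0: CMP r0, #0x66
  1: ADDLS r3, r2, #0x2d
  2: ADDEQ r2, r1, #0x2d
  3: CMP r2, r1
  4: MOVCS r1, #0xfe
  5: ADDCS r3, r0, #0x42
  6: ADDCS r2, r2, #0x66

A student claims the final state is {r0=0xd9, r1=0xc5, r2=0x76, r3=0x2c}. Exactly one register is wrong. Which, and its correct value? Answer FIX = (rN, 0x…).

FIX = (r3, 0xc2)

0: ✓ CMP  NZCV=0011
1: · ADDLS
2: · ADDEQ
3: ✓ CMP  NZCV=1001
4: · MOVCS
5: · ADDCS
6: · ADDCS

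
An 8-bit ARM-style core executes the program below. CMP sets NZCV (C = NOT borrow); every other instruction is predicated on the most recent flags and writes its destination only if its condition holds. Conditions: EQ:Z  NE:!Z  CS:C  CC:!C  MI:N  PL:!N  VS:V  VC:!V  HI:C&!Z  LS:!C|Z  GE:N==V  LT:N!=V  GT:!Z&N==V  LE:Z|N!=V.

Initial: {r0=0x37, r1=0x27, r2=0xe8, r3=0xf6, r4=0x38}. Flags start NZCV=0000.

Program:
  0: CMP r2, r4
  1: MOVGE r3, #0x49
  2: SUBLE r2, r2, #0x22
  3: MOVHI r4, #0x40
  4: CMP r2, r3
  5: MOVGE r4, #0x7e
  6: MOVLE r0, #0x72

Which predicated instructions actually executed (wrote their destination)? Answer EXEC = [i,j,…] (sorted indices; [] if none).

EXEC = [2,3,6]

0: ✓ CMP  NZCV=1010
1: · MOVGE
2: ✓ SUBLE  r2←0xc6
3: ✓ MOVHI  r4←0x40
4: ✓ CMP  NZCV=1000
5: · MOVGE
6: ✓ MOVLE  r0←0x72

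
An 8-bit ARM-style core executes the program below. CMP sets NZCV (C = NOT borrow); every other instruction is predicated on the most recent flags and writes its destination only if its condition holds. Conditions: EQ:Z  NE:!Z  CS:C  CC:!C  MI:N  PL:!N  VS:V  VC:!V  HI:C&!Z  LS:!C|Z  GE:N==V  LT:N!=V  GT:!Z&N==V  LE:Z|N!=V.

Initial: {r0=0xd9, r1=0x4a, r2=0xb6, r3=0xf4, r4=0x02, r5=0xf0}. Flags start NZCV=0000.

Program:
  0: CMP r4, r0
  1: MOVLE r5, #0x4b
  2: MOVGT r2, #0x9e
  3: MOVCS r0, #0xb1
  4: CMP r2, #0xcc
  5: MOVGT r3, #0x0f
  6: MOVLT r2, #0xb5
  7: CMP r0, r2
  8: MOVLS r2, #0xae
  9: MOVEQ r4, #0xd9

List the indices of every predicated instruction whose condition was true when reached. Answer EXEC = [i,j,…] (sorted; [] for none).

0: ✓ CMP  NZCV=0000
1: · MOVLE
2: ✓ MOVGT  r2←0x9e
3: · MOVCS
4: ✓ CMP  NZCV=1000
5: · MOVGT
6: ✓ MOVLT  r2←0xb5
7: ✓ CMP  NZCV=0010
8: · MOVLS
9: · MOVEQ

EXEC = [2,6]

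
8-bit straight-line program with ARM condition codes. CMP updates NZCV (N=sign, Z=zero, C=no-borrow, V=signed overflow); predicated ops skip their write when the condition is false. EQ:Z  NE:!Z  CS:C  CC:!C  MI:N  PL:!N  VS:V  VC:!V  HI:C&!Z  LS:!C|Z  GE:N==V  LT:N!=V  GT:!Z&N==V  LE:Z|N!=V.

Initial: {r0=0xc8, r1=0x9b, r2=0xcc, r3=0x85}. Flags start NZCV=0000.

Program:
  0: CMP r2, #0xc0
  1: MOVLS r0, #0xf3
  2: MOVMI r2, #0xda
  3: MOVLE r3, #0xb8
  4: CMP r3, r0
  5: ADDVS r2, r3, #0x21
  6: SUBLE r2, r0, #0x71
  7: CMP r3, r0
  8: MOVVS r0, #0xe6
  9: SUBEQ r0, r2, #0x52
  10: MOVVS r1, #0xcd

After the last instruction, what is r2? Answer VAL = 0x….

VAL = 0x57

0: ✓ CMP  NZCV=0010
1: · MOVLS
2: · MOVMI
3: · MOVLE
4: ✓ CMP  NZCV=1000
5: · ADDVS
6: ✓ SUBLE  r2←0x57
7: ✓ CMP  NZCV=1000
8: · MOVVS
9: · SUBEQ
10: · MOVVS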